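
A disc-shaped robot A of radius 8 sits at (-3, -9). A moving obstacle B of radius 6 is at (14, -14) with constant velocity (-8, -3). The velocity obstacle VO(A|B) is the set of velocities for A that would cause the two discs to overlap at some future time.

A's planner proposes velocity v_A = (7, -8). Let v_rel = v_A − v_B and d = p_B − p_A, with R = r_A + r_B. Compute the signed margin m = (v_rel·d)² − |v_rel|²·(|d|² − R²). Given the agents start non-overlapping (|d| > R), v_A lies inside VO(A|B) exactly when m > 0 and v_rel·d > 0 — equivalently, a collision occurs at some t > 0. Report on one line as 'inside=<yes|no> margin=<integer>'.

d = (17, -5),  |d|² = 314;  R = 8+6 = 14,  c = 314−14² = 118
v_rel = (15, -5),  |v_rel|² = 250;  v_rel·d = (15)·(17) + (-5)·(-5) = 280
250·t² − 560·t + 118 = 0  ⇒  m = 280² − 250·118 = 48900
m = 48900 > 0,  v_rel·d = 280 > 0  ⇒  inside

inside=yes margin=48900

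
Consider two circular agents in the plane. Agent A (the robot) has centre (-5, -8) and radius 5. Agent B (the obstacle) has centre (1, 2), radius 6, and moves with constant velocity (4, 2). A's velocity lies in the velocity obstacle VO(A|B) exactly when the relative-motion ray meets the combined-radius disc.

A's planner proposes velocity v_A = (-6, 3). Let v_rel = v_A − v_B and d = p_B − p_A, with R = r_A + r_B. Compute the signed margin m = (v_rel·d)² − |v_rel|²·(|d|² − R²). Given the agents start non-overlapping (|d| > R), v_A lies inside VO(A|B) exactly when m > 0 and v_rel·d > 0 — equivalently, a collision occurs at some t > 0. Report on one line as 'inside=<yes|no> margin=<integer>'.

d = (6, 10),  |d|² = 136;  R = 5+6 = 11,  c = 136−11² = 15
v_rel = (-10, 1),  |v_rel|² = 101;  v_rel·d = (-10)·(6) + (1)·(10) = -50
101·t² + 100·t + 15 = 0  ⇒  m = (-50)² − 101·15 = 985
m = 985 > 0,  v_rel·d = -50 < 0  ⇒  outside

inside=no margin=985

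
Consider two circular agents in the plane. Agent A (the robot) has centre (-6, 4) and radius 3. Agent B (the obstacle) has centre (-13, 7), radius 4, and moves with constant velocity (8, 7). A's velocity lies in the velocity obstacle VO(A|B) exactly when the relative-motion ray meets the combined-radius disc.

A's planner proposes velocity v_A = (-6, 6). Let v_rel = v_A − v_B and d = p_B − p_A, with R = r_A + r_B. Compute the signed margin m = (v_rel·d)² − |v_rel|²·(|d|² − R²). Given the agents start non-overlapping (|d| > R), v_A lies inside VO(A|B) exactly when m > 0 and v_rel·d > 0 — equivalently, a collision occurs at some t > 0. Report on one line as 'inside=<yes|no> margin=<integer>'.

d = (-7, 3),  |d|² = 58;  R = 3+4 = 7,  c = 58−7² = 9
v_rel = (-14, -1),  |v_rel|² = 197;  v_rel·d = (-14)·(-7) + (-1)·(3) = 95
197·t² − 190·t + 9 = 0  ⇒  m = 95² − 197·9 = 7252
m = 7252 > 0,  v_rel·d = 95 > 0  ⇒  inside

inside=yes margin=7252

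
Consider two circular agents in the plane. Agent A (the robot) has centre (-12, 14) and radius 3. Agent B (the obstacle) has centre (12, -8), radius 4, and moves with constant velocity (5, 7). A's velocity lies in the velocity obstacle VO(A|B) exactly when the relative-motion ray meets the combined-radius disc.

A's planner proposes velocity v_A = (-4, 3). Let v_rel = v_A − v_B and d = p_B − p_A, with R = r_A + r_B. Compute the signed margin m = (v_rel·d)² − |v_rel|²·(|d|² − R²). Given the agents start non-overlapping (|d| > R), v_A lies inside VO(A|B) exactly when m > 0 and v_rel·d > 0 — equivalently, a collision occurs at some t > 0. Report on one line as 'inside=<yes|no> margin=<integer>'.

d = (24, -22),  |d|² = 1060;  R = 3+4 = 7,  c = 1060−7² = 1011
v_rel = (-9, -4),  |v_rel|² = 97;  v_rel·d = (-9)·(24) + (-4)·(-22) = -128
97·t² + 256·t + 1011 = 0  ⇒  m = (-128)² − 97·1011 = -81683
m = -81683 < 0,  v_rel·d = -128 < 0  ⇒  outside

inside=no margin=-81683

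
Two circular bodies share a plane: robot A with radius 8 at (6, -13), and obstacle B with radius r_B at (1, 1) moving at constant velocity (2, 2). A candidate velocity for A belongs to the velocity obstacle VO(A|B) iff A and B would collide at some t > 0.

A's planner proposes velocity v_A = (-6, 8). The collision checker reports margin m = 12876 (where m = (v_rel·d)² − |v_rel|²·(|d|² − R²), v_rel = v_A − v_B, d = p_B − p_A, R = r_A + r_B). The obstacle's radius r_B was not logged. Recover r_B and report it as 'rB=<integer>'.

m = 12876
d = (-5, 14);  v_rel = (-8, 6),  |v_rel|² = 100
v_rel×d = (-8)·(14) − (6)·(-5) = -82
since m = R²·100 − (-82)²:  R² = (6724 + 12876) / 100 = 196
R = √196 = 14  ⇒  r_B = 14 − 8 = 6

rB=6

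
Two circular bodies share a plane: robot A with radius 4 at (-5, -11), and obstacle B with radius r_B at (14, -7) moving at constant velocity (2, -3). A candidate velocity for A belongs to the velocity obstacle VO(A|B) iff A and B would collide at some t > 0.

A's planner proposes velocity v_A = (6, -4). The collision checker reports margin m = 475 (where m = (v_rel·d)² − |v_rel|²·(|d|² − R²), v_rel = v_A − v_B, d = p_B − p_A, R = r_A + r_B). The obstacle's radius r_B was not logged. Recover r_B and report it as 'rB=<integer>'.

m = 475
d = (19, 4);  v_rel = (4, -1),  |v_rel|² = 17
v_rel×d = (4)·(4) − (-1)·(19) = 35
since m = R²·17 − 35²:  R² = (1225 + 475) / 17 = 100
R = √100 = 10  ⇒  r_B = 10 − 4 = 6

rB=6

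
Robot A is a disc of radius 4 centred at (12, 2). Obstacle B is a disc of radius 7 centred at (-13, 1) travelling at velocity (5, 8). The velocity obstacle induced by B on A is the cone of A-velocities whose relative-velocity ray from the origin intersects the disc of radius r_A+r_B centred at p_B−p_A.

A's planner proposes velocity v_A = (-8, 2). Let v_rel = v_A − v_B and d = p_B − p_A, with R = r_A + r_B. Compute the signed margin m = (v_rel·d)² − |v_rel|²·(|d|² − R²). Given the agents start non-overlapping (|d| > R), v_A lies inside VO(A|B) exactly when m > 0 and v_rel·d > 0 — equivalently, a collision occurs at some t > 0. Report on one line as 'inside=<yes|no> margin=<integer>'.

d = (-25, -1),  |d|² = 626;  R = 4+7 = 11,  c = 626−11² = 505
v_rel = (-13, -6),  |v_rel|² = 205;  v_rel·d = (-13)·(-25) + (-6)·(-1) = 331
205·t² − 662·t + 505 = 0  ⇒  m = 331² − 205·505 = 6036
m = 6036 > 0,  v_rel·d = 331 > 0  ⇒  inside

inside=yes margin=6036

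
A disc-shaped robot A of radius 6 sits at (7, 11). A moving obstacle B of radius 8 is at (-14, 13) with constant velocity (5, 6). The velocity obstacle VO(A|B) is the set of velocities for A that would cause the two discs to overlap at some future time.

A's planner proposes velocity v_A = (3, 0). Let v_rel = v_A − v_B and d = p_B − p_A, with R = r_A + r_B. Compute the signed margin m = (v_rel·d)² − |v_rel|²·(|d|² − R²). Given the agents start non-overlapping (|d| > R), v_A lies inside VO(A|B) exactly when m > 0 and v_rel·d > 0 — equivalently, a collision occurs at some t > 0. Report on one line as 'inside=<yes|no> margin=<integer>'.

d = (-21, 2),  |d|² = 445;  R = 6+8 = 14,  c = 445−14² = 249
v_rel = (-2, -6),  |v_rel|² = 40;  v_rel·d = (-2)·(-21) + (-6)·(2) = 30
40·t² − 60·t + 249 = 0  ⇒  m = 30² − 40·249 = -9060
m = -9060 < 0,  v_rel·d = 30 > 0  ⇒  outside

inside=no margin=-9060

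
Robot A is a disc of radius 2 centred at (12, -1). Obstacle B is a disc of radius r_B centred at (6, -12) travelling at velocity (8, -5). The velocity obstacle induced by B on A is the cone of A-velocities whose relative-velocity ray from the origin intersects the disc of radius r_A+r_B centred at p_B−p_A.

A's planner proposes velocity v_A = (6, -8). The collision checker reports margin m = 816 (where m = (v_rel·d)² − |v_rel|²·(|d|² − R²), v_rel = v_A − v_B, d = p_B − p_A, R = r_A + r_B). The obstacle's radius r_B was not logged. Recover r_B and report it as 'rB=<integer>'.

m = 816
d = (-6, -11);  v_rel = (-2, -3),  |v_rel|² = 13
v_rel×d = (-2)·(-11) − (-3)·(-6) = 4
since m = R²·13 − 4²:  R² = (16 + 816) / 13 = 64
R = √64 = 8  ⇒  r_B = 8 − 2 = 6

rB=6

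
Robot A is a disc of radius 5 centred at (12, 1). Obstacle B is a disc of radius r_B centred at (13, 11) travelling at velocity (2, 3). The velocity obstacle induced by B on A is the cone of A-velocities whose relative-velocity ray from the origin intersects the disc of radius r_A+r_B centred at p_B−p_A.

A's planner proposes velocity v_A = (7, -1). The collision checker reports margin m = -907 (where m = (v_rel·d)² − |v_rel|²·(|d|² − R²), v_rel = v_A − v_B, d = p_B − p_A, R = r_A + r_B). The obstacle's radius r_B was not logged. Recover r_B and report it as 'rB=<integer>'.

m = -907
d = (1, 10);  v_rel = (5, -4),  |v_rel|² = 41
v_rel×d = (5)·(10) − (-4)·(1) = 54
since m = R²·41 − 54²:  R² = (2916 + -907) / 41 = 49
R = √49 = 7  ⇒  r_B = 7 − 5 = 2

rB=2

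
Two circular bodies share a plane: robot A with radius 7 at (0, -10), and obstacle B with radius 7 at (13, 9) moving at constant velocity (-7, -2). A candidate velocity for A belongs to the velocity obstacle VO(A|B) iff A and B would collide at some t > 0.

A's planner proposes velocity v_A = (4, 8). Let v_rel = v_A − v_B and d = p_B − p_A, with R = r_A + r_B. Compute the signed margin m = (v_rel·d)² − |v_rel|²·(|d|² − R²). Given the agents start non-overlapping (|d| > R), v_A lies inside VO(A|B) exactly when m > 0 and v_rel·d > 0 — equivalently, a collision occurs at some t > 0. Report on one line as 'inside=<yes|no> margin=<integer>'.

d = (13, 19),  |d|² = 530;  R = 7+7 = 14,  c = 530−14² = 334
v_rel = (11, 10),  |v_rel|² = 221;  v_rel·d = (11)·(13) + (10)·(19) = 333
221·t² − 666·t + 334 = 0  ⇒  m = 333² − 221·334 = 37075
m = 37075 > 0,  v_rel·d = 333 > 0  ⇒  inside

inside=yes margin=37075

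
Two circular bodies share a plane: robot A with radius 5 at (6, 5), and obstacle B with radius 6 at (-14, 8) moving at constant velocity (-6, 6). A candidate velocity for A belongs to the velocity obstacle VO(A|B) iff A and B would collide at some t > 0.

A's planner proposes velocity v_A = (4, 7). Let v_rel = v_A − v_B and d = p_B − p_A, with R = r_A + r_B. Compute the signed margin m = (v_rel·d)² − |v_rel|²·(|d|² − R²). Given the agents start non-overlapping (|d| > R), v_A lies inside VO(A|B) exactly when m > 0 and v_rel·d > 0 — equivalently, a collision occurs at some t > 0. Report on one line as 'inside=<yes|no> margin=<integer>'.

d = (-20, 3),  |d|² = 409;  R = 5+6 = 11,  c = 409−11² = 288
v_rel = (10, 1),  |v_rel|² = 101;  v_rel·d = (10)·(-20) + (1)·(3) = -197
101·t² + 394·t + 288 = 0  ⇒  m = (-197)² − 101·288 = 9721
m = 9721 > 0,  v_rel·d = -197 < 0  ⇒  outside

inside=no margin=9721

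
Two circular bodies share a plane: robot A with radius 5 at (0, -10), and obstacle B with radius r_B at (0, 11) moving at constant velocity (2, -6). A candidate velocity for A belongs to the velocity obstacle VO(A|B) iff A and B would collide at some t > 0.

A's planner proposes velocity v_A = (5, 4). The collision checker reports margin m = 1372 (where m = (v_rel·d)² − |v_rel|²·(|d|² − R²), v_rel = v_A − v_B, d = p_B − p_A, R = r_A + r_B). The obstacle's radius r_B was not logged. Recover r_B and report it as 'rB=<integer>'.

m = 1372
d = (0, 21);  v_rel = (3, 10),  |v_rel|² = 109
v_rel×d = (3)·(21) − (10)·(0) = 63
since m = R²·109 − 63²:  R² = (3969 + 1372) / 109 = 49
R = √49 = 7  ⇒  r_B = 7 − 5 = 2

rB=2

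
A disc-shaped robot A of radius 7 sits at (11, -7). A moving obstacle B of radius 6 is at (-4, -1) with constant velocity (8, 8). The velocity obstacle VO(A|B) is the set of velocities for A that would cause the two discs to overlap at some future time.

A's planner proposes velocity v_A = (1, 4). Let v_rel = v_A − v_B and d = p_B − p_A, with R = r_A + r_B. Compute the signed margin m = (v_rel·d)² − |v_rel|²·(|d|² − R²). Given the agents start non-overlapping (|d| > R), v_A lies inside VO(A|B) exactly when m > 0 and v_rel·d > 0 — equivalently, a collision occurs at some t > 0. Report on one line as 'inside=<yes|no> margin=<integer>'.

d = (-15, 6),  |d|² = 261;  R = 7+6 = 13,  c = 261−13² = 92
v_rel = (-7, -4),  |v_rel|² = 65;  v_rel·d = (-7)·(-15) + (-4)·(6) = 81
65·t² − 162·t + 92 = 0  ⇒  m = 81² − 65·92 = 581
m = 581 > 0,  v_rel·d = 81 > 0  ⇒  inside

inside=yes margin=581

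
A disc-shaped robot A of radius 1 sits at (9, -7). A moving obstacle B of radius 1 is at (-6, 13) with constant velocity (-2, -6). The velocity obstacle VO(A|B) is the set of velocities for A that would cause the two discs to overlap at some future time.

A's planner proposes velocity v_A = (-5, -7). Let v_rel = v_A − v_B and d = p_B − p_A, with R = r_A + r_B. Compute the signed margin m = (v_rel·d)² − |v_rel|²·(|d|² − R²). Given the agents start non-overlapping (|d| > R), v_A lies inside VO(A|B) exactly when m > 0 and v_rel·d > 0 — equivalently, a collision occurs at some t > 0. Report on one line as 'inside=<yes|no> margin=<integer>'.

d = (-15, 20),  |d|² = 625;  R = 1+1 = 2,  c = 625−2² = 621
v_rel = (-3, -1),  |v_rel|² = 10;  v_rel·d = (-3)·(-15) + (-1)·(20) = 25
10·t² − 50·t + 621 = 0  ⇒  m = 25² − 10·621 = -5585
m = -5585 < 0,  v_rel·d = 25 > 0  ⇒  outside

inside=no margin=-5585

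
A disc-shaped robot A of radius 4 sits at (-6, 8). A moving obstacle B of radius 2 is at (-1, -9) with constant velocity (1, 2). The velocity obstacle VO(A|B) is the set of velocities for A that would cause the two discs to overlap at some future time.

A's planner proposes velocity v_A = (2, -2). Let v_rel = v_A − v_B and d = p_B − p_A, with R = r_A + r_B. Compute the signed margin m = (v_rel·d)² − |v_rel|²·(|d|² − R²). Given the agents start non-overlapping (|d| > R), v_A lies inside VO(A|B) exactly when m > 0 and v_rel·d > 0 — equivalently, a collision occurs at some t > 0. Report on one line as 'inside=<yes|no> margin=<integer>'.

d = (5, -17),  |d|² = 314;  R = 4+2 = 6,  c = 314−6² = 278
v_rel = (1, -4),  |v_rel|² = 17;  v_rel·d = (1)·(5) + (-4)·(-17) = 73
17·t² − 146·t + 278 = 0  ⇒  m = 73² − 17·278 = 603
m = 603 > 0,  v_rel·d = 73 > 0  ⇒  inside

inside=yes margin=603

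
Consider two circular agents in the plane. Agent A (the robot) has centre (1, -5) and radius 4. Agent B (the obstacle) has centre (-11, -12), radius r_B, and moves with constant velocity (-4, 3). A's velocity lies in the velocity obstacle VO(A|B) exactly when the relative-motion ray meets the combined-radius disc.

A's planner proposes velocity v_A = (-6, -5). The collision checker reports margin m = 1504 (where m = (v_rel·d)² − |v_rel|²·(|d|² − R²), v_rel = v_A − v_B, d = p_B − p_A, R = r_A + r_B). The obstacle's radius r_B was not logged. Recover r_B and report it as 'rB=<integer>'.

m = 1504
d = (-12, -7);  v_rel = (-2, -8),  |v_rel|² = 68
v_rel×d = (-2)·(-7) − (-8)·(-12) = -82
since m = R²·68 − (-82)²:  R² = (6724 + 1504) / 68 = 121
R = √121 = 11  ⇒  r_B = 11 − 4 = 7

rB=7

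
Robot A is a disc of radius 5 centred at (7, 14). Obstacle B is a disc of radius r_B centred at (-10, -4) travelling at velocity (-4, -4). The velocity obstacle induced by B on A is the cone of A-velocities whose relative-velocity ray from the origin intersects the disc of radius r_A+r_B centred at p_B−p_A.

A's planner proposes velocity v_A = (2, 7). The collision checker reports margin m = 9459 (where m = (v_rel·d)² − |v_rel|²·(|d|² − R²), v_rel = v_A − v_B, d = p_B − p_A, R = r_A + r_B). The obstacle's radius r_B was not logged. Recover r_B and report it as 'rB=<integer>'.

m = 9459
d = (-17, -18);  v_rel = (6, 11),  |v_rel|² = 157
v_rel×d = (6)·(-18) − (11)·(-17) = 79
since m = R²·157 − 79²:  R² = (6241 + 9459) / 157 = 100
R = √100 = 10  ⇒  r_B = 10 − 5 = 5

rB=5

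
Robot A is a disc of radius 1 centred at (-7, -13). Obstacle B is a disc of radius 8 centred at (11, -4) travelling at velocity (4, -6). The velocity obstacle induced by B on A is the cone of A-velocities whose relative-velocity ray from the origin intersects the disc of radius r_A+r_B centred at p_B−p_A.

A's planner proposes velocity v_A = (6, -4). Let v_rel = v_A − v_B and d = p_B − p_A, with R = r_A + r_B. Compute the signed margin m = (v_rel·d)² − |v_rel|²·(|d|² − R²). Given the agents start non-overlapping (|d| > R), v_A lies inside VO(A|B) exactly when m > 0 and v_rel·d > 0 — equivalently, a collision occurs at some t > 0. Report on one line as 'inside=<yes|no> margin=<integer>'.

d = (18, 9),  |d|² = 405;  R = 1+8 = 9,  c = 405−9² = 324
v_rel = (2, 2),  |v_rel|² = 8;  v_rel·d = (2)·(18) + (2)·(9) = 54
8·t² − 108·t + 324 = 0  ⇒  m = 54² − 8·324 = 324
m = 324 > 0,  v_rel·d = 54 > 0  ⇒  inside

inside=yes margin=324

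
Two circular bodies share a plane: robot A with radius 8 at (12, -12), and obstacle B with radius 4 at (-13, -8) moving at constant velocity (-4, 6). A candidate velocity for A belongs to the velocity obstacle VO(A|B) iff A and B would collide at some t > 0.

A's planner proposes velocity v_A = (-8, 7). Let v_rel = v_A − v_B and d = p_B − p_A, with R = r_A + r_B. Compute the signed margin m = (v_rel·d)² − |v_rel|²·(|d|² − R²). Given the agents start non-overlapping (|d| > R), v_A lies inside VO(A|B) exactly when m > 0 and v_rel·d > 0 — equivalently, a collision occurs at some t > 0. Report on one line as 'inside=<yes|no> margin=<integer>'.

d = (-25, 4),  |d|² = 641;  R = 8+4 = 12,  c = 641−12² = 497
v_rel = (-4, 1),  |v_rel|² = 17;  v_rel·d = (-4)·(-25) + (1)·(4) = 104
17·t² − 208·t + 497 = 0  ⇒  m = 104² − 17·497 = 2367
m = 2367 > 0,  v_rel·d = 104 > 0  ⇒  inside

inside=yes margin=2367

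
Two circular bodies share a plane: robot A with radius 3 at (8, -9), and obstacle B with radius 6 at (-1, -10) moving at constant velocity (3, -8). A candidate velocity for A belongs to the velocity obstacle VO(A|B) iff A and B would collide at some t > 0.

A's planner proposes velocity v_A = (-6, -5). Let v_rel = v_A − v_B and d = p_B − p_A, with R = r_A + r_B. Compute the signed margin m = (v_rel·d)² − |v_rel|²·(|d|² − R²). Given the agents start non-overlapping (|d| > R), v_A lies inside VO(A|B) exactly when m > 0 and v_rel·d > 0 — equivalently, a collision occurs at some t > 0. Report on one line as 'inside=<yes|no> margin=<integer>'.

d = (-9, -1),  |d|² = 82;  R = 3+6 = 9,  c = 82−9² = 1
v_rel = (-9, 3),  |v_rel|² = 90;  v_rel·d = (-9)·(-9) + (3)·(-1) = 78
90·t² − 156·t + 1 = 0  ⇒  m = 78² − 90·1 = 5994
m = 5994 > 0,  v_rel·d = 78 > 0  ⇒  inside

inside=yes margin=5994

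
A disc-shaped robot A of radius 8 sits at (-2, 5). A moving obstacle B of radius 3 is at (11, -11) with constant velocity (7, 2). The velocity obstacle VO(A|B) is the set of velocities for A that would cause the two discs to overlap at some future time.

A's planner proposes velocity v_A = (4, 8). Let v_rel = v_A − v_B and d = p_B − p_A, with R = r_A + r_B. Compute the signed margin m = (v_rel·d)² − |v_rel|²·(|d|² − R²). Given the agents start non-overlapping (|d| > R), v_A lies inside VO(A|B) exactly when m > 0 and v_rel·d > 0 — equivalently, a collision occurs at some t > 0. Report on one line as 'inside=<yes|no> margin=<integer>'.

d = (13, -16),  |d|² = 425;  R = 8+3 = 11,  c = 425−11² = 304
v_rel = (-3, 6),  |v_rel|² = 45;  v_rel·d = (-3)·(13) + (6)·(-16) = -135
45·t² + 270·t + 304 = 0  ⇒  m = (-135)² − 45·304 = 4545
m = 4545 > 0,  v_rel·d = -135 < 0  ⇒  outside

inside=no margin=4545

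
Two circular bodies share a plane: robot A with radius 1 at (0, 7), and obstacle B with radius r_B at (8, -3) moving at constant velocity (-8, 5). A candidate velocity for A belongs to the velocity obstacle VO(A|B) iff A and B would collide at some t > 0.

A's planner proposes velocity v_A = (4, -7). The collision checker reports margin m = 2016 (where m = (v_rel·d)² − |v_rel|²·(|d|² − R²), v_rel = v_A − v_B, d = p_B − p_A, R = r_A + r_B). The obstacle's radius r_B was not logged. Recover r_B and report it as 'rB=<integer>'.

m = 2016
d = (8, -10);  v_rel = (12, -12),  |v_rel|² = 288
v_rel×d = (12)·(-10) − (-12)·(8) = -24
since m = R²·288 − (-24)²:  R² = (576 + 2016) / 288 = 9
R = √9 = 3  ⇒  r_B = 3 − 1 = 2

rB=2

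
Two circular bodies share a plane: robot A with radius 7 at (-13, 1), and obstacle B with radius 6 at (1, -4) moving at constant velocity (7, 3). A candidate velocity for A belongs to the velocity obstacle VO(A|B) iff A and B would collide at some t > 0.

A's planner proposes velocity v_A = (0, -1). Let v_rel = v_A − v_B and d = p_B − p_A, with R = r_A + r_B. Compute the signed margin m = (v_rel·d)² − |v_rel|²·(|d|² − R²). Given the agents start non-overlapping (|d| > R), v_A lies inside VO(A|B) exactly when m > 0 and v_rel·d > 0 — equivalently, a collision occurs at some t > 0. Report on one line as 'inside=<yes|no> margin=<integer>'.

d = (14, -5),  |d|² = 221;  R = 7+6 = 13,  c = 221−13² = 52
v_rel = (-7, -4),  |v_rel|² = 65;  v_rel·d = (-7)·(14) + (-4)·(-5) = -78
65·t² + 156·t + 52 = 0  ⇒  m = (-78)² − 65·52 = 2704
m = 2704 > 0,  v_rel·d = -78 < 0  ⇒  outside

inside=no margin=2704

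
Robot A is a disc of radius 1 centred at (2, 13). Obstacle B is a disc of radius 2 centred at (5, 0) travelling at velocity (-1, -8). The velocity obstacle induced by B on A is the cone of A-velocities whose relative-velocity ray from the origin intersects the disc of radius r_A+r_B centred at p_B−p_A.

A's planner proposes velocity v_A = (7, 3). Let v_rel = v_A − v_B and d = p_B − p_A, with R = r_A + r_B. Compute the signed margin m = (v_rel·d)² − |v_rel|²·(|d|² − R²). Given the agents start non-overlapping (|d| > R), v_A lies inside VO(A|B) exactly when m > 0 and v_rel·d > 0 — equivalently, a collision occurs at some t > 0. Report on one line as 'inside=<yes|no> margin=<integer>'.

d = (3, -13),  |d|² = 178;  R = 1+2 = 3,  c = 178−3² = 169
v_rel = (8, 11),  |v_rel|² = 185;  v_rel·d = (8)·(3) + (11)·(-13) = -119
185·t² + 238·t + 169 = 0  ⇒  m = (-119)² − 185·169 = -17104
m = -17104 < 0,  v_rel·d = -119 < 0  ⇒  outside

inside=no margin=-17104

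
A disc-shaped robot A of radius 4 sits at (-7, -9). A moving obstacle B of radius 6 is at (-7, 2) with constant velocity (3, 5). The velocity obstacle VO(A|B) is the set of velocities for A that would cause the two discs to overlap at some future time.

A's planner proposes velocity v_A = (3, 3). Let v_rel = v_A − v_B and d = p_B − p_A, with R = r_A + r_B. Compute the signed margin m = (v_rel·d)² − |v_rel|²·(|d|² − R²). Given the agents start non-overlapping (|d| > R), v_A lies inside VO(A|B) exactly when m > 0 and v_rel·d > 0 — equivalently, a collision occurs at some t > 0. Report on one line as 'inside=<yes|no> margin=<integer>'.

d = (0, 11),  |d|² = 121;  R = 4+6 = 10,  c = 121−10² = 21
v_rel = (0, -2),  |v_rel|² = 4;  v_rel·d = (0)·(0) + (-2)·(11) = -22
4·t² + 44·t + 21 = 0  ⇒  m = (-22)² − 4·21 = 400
m = 400 > 0,  v_rel·d = -22 < 0  ⇒  outside

inside=no margin=400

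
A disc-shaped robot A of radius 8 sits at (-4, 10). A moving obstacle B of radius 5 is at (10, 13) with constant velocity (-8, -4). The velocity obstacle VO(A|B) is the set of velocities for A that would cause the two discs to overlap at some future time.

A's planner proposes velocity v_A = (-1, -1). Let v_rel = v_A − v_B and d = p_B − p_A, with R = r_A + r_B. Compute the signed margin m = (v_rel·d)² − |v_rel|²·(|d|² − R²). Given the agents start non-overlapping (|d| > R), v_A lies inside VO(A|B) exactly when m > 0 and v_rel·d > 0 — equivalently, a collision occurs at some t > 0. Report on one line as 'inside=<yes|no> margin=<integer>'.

d = (14, 3),  |d|² = 205;  R = 8+5 = 13,  c = 205−13² = 36
v_rel = (7, 3),  |v_rel|² = 58;  v_rel·d = (7)·(14) + (3)·(3) = 107
58·t² − 214·t + 36 = 0  ⇒  m = 107² − 58·36 = 9361
m = 9361 > 0,  v_rel·d = 107 > 0  ⇒  inside

inside=yes margin=9361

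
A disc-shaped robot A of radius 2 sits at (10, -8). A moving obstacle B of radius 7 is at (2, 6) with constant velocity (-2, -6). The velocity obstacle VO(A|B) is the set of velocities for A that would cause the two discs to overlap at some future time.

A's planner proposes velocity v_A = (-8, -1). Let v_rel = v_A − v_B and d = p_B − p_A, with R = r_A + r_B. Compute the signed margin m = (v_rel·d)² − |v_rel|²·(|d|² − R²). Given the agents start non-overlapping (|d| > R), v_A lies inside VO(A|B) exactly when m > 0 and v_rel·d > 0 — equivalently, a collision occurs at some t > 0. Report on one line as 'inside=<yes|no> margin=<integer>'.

d = (-8, 14),  |d|² = 260;  R = 2+7 = 9,  c = 260−9² = 179
v_rel = (-6, 5),  |v_rel|² = 61;  v_rel·d = (-6)·(-8) + (5)·(14) = 118
61·t² − 236·t + 179 = 0  ⇒  m = 118² − 61·179 = 3005
m = 3005 > 0,  v_rel·d = 118 > 0  ⇒  inside

inside=yes margin=3005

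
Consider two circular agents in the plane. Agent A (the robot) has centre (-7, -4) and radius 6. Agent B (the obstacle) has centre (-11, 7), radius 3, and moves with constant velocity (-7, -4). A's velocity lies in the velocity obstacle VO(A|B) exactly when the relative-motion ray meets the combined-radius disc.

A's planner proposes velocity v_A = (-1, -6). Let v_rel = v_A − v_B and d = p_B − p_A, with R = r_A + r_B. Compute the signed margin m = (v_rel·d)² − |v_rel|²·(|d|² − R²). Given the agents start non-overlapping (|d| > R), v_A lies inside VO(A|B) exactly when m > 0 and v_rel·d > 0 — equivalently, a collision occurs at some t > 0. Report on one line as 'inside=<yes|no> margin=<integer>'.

d = (-4, 11),  |d|² = 137;  R = 6+3 = 9,  c = 137−9² = 56
v_rel = (6, -2),  |v_rel|² = 40;  v_rel·d = (6)·(-4) + (-2)·(11) = -46
40·t² + 92·t + 56 = 0  ⇒  m = (-46)² − 40·56 = -124
m = -124 < 0,  v_rel·d = -46 < 0  ⇒  outside

inside=no margin=-124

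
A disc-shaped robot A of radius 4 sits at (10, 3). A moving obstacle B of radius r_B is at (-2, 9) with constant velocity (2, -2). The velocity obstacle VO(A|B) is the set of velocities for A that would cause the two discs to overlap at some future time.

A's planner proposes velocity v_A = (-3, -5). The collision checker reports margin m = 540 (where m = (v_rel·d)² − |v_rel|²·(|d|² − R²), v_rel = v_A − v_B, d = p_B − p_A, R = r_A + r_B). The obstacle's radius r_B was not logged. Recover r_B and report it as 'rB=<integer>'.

m = 540
d = (-12, 6);  v_rel = (-5, -3),  |v_rel|² = 34
v_rel×d = (-5)·(6) − (-3)·(-12) = -66
since m = R²·34 − (-66)²:  R² = (4356 + 540) / 34 = 144
R = √144 = 12  ⇒  r_B = 12 − 4 = 8

rB=8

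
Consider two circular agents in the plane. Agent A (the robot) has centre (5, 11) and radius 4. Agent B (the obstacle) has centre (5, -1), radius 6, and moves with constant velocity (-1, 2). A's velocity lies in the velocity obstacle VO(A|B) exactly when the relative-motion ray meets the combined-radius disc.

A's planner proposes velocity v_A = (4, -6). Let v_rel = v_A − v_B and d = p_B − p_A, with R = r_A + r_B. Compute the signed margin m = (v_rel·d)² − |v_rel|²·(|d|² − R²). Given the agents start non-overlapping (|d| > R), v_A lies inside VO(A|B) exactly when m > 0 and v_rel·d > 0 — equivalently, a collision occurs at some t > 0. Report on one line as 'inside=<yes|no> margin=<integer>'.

d = (0, -12),  |d|² = 144;  R = 4+6 = 10,  c = 144−10² = 44
v_rel = (5, -8),  |v_rel|² = 89;  v_rel·d = (5)·(0) + (-8)·(-12) = 96
89·t² − 192·t + 44 = 0  ⇒  m = 96² − 89·44 = 5300
m = 5300 > 0,  v_rel·d = 96 > 0  ⇒  inside

inside=yes margin=5300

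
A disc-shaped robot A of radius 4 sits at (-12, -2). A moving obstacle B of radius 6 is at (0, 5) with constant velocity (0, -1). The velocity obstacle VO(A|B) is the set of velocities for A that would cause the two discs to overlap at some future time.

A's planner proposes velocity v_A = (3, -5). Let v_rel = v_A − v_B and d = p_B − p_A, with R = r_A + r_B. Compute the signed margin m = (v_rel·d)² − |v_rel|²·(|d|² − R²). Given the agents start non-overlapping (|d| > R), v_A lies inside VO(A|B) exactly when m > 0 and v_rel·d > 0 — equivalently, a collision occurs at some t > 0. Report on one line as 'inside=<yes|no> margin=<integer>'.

d = (12, 7),  |d|² = 193;  R = 4+6 = 10,  c = 193−10² = 93
v_rel = (3, -4),  |v_rel|² = 25;  v_rel·d = (3)·(12) + (-4)·(7) = 8
25·t² − 16·t + 93 = 0  ⇒  m = 8² − 25·93 = -2261
m = -2261 < 0,  v_rel·d = 8 > 0  ⇒  outside

inside=no margin=-2261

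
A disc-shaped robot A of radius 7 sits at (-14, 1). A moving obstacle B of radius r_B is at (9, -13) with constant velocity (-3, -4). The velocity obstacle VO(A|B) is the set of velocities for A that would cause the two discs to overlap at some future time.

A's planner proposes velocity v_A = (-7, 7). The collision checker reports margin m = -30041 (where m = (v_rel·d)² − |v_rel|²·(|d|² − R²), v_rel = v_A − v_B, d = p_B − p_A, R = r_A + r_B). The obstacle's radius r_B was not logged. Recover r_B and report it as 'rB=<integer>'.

m = -30041
d = (23, -14);  v_rel = (-4, 11),  |v_rel|² = 137
v_rel×d = (-4)·(-14) − (11)·(23) = -197
since m = R²·137 − (-197)²:  R² = (38809 + -30041) / 137 = 64
R = √64 = 8  ⇒  r_B = 8 − 7 = 1

rB=1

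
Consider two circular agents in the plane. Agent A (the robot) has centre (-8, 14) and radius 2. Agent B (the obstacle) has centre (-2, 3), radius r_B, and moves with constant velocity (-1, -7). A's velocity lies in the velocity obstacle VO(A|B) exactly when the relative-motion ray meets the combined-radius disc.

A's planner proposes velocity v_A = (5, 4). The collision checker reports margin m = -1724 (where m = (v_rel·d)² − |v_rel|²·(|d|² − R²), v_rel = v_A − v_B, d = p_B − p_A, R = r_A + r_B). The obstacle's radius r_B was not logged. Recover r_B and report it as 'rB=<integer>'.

m = -1724
d = (6, -11);  v_rel = (6, 11),  |v_rel|² = 157
v_rel×d = (6)·(-11) − (11)·(6) = -132
since m = R²·157 − (-132)²:  R² = (17424 + -1724) / 157 = 100
R = √100 = 10  ⇒  r_B = 10 − 2 = 8

rB=8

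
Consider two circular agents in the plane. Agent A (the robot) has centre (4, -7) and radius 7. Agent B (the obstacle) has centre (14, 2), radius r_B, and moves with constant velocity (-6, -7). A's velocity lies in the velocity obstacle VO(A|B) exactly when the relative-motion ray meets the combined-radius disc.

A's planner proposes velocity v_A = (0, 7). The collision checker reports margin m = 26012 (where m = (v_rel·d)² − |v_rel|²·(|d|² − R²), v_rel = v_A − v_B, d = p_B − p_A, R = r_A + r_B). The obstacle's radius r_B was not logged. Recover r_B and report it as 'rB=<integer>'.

m = 26012
d = (10, 9);  v_rel = (6, 14),  |v_rel|² = 232
v_rel×d = (6)·(9) − (14)·(10) = -86
since m = R²·232 − (-86)²:  R² = (7396 + 26012) / 232 = 144
R = √144 = 12  ⇒  r_B = 12 − 7 = 5

rB=5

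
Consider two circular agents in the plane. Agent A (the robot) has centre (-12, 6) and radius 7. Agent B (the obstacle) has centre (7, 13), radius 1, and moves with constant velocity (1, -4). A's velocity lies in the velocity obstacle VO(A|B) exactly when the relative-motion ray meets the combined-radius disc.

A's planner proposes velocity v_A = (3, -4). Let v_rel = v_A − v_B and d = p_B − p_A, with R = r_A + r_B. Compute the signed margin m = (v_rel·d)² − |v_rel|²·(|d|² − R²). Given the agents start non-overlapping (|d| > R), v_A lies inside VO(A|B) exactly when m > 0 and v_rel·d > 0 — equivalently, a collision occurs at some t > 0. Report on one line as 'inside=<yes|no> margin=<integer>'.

d = (19, 7),  |d|² = 410;  R = 7+1 = 8,  c = 410−8² = 346
v_rel = (2, 0),  |v_rel|² = 4;  v_rel·d = (2)·(19) + (0)·(7) = 38
4·t² − 76·t + 346 = 0  ⇒  m = 38² − 4·346 = 60
m = 60 > 0,  v_rel·d = 38 > 0  ⇒  inside

inside=yes margin=60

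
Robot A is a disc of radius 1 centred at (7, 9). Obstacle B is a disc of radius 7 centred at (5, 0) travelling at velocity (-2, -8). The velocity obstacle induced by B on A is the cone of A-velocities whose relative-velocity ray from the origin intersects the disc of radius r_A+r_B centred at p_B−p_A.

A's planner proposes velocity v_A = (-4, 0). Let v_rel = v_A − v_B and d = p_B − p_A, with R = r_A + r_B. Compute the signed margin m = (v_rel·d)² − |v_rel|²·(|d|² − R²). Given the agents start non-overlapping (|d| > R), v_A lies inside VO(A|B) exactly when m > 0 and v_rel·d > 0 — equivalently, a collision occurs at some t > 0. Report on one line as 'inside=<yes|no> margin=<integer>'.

d = (-2, -9),  |d|² = 85;  R = 1+7 = 8,  c = 85−8² = 21
v_rel = (-2, 8),  |v_rel|² = 68;  v_rel·d = (-2)·(-2) + (8)·(-9) = -68
68·t² + 136·t + 21 = 0  ⇒  m = (-68)² − 68·21 = 3196
m = 3196 > 0,  v_rel·d = -68 < 0  ⇒  outside

inside=no margin=3196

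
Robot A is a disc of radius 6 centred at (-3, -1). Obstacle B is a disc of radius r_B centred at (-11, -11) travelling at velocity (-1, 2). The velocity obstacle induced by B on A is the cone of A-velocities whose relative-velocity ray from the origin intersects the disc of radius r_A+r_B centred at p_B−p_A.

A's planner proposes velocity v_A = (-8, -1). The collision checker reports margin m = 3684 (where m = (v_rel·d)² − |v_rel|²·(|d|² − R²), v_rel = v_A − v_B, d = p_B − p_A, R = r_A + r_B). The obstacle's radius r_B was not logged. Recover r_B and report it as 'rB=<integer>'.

m = 3684
d = (-8, -10);  v_rel = (-7, -3),  |v_rel|² = 58
v_rel×d = (-7)·(-10) − (-3)·(-8) = 46
since m = R²·58 − 46²:  R² = (2116 + 3684) / 58 = 100
R = √100 = 10  ⇒  r_B = 10 − 6 = 4

rB=4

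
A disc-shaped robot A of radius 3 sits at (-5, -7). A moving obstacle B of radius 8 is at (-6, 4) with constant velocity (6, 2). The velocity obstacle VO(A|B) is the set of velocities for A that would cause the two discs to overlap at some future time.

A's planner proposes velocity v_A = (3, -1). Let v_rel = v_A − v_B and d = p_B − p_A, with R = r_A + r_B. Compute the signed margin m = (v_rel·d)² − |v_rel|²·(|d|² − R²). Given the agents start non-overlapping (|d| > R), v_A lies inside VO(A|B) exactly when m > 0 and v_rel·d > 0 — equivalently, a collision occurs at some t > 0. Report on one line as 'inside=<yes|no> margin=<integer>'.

d = (-1, 11),  |d|² = 122;  R = 3+8 = 11,  c = 122−11² = 1
v_rel = (-3, -3),  |v_rel|² = 18;  v_rel·d = (-3)·(-1) + (-3)·(11) = -30
18·t² + 60·t + 1 = 0  ⇒  m = (-30)² − 18·1 = 882
m = 882 > 0,  v_rel·d = -30 < 0  ⇒  outside

inside=no margin=882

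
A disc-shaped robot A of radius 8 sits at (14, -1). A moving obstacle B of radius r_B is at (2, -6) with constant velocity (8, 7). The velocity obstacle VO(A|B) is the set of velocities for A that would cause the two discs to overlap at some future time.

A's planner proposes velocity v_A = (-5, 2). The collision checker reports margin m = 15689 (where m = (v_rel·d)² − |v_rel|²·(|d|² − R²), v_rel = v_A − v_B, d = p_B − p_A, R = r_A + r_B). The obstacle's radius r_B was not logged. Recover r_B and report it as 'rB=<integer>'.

m = 15689
d = (-12, -5);  v_rel = (-13, -5),  |v_rel|² = 194
v_rel×d = (-13)·(-5) − (-5)·(-12) = 5
since m = R²·194 − 5²:  R² = (25 + 15689) / 194 = 81
R = √81 = 9  ⇒  r_B = 9 − 8 = 1

rB=1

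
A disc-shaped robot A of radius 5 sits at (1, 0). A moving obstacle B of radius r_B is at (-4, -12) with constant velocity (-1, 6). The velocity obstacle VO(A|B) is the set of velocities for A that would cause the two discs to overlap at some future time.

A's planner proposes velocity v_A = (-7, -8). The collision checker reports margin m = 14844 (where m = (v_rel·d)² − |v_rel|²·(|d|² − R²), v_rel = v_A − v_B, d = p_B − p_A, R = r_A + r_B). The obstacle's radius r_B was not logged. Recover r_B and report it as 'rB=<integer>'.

m = 14844
d = (-5, -12);  v_rel = (-6, -14),  |v_rel|² = 232
v_rel×d = (-6)·(-12) − (-14)·(-5) = 2
since m = R²·232 − 2²:  R² = (4 + 14844) / 232 = 64
R = √64 = 8  ⇒  r_B = 8 − 5 = 3

rB=3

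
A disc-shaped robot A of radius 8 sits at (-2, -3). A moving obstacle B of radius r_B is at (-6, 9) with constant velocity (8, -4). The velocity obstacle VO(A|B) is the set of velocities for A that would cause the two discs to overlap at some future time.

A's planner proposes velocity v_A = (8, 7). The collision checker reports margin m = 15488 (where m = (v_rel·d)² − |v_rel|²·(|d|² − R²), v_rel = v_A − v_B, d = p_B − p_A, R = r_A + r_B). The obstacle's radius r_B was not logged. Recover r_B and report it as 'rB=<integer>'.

m = 15488
d = (-4, 12);  v_rel = (0, 11),  |v_rel|² = 121
v_rel×d = (0)·(12) − (11)·(-4) = 44
since m = R²·121 − 44²:  R² = (1936 + 15488) / 121 = 144
R = √144 = 12  ⇒  r_B = 12 − 8 = 4

rB=4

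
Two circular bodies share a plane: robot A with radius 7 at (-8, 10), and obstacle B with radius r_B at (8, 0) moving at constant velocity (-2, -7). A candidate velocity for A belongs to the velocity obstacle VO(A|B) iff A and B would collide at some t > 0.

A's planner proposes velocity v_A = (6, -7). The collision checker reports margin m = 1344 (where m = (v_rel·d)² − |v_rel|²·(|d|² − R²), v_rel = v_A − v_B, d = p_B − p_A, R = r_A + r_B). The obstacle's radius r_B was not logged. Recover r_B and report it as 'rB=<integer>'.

m = 1344
d = (16, -10);  v_rel = (8, 0),  |v_rel|² = 64
v_rel×d = (8)·(-10) − (0)·(16) = -80
since m = R²·64 − (-80)²:  R² = (6400 + 1344) / 64 = 121
R = √121 = 11  ⇒  r_B = 11 − 7 = 4

rB=4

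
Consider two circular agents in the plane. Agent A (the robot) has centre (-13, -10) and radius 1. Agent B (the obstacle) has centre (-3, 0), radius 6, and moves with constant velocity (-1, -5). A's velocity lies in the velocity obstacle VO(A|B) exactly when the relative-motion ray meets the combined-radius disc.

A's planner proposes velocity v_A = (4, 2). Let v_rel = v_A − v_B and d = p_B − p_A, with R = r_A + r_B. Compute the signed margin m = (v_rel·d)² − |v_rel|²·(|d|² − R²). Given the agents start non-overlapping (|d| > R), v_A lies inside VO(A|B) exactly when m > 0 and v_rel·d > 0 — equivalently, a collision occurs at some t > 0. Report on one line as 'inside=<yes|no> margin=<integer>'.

d = (10, 10),  |d|² = 200;  R = 1+6 = 7,  c = 200−7² = 151
v_rel = (5, 7),  |v_rel|² = 74;  v_rel·d = (5)·(10) + (7)·(10) = 120
74·t² − 240·t + 151 = 0  ⇒  m = 120² − 74·151 = 3226
m = 3226 > 0,  v_rel·d = 120 > 0  ⇒  inside

inside=yes margin=3226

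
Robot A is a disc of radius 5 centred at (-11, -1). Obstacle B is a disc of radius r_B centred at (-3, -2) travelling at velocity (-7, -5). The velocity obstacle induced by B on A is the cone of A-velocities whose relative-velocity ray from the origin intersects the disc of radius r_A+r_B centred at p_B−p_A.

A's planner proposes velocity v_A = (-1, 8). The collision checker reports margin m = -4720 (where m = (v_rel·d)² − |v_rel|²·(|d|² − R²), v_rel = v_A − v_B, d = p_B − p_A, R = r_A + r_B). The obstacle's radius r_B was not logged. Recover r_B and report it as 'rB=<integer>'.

m = -4720
d = (8, -1);  v_rel = (6, 13),  |v_rel|² = 205
v_rel×d = (6)·(-1) − (13)·(8) = -110
since m = R²·205 − (-110)²:  R² = (12100 + -4720) / 205 = 36
R = √36 = 6  ⇒  r_B = 6 − 5 = 1

rB=1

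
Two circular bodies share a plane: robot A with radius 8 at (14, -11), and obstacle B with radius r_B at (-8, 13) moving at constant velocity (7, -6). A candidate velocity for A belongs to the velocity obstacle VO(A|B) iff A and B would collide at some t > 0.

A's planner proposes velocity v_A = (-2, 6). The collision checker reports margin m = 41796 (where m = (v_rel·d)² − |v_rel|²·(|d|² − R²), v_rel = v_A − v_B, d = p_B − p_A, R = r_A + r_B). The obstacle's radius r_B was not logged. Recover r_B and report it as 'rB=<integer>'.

m = 41796
d = (-22, 24);  v_rel = (-9, 12),  |v_rel|² = 225
v_rel×d = (-9)·(24) − (12)·(-22) = 48
since m = R²·225 − 48²:  R² = (2304 + 41796) / 225 = 196
R = √196 = 14  ⇒  r_B = 14 − 8 = 6

rB=6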